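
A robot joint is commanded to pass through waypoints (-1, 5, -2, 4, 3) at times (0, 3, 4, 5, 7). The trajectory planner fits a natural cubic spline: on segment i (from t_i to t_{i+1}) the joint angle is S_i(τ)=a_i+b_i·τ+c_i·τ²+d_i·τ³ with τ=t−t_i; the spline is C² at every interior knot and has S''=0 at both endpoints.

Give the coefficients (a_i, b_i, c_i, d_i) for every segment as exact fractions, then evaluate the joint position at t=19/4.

Δ: Δ0=2, Δ1=-7, Δ2=6, Δ3=-1/2
row 1: diag=8, rhs=-54; c'=1/8, d'=-27/4
row 2: denom=4−1·1/8=31/8; d'=(78−1·-27/4)/(31/8)=678/31
row 3: denom=6−1·8/31=178/31; d'=(-39−1·678/31)/(178/31)=-1887/178
back: M3=-1887/178
back: M2=678/31−8/31·-1887/178=2190/89
back: M1=-27/4−1/8·2190/89=-1749/178
M: M0=0, M1=-1749/178, M2=2190/89, M3=-1887/178, M4=0
seg 0: a=-1, c=M0/2=0, d=(M1−M0)/(6·3)=-583/1068, b=Δ0−h0·(2M0+M1)/6=2461/356
seg 1: a=5, c=M1/2=-1749/356, d=(M2−M1)/(6·1)=2043/356, b=Δ1−h1·(2M1+M2)/6=-1393/178
seg 2: a=-2, c=M2/2=1095/89, d=(M3−M2)/(6·1)=-2089/356, b=Δ2−h2·(2M2+M3)/6=-155/356
seg 3: a=4, c=M3/2=-1887/356, d=(M4−M3)/(6·2)=629/712, b=Δ3−h3·(2M3+M4)/6=1169/178
t_q=19/4 → seg 2, τ=3/4; S=-2+-155/356·τ+1095/89·τ²+-2089/356·τ³=48269/22784

  seg 0: a=-1 b=2461/356 c=0 d=-583/1068
  seg 1: a=5 b=-1393/178 c=-1749/356 d=2043/356
  seg 2: a=-2 b=-155/356 c=1095/89 d=-2089/356
  seg 3: a=4 b=1169/178 c=-1887/356 d=629/712
S(19/4) = 48269/22784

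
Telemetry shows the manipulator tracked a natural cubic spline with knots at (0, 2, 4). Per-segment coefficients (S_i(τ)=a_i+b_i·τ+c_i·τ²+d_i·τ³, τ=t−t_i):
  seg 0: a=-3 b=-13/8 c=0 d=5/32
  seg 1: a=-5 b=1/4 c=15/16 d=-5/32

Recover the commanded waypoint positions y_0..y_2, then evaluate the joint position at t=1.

y_0=-3 y_1=-5 y_2=-2
S(1) = -143/32

y_0 = S_0(0) = a_0 = -3
y_1 = S_1(0) = a_1 = -5
y_2 = S_1(2) = -2
t_q=1 is in segment 0 (τ=1); S_0(τ)=-143/32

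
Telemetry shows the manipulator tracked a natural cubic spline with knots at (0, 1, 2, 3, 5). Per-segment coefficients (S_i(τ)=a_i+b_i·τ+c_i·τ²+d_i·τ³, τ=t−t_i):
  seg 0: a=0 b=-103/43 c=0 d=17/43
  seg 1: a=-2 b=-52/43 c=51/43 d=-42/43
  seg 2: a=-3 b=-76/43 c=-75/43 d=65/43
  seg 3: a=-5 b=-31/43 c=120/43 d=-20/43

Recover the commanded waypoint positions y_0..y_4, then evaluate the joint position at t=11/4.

y_0=0 y_1=-2 y_2=-3 y_3=-5 y_4=1
S(11/4) = -12849/2752

y_0 = S_0(0) = a_0 = 0
y_1 = S_1(0) = a_1 = -2
y_2 = S_2(0) = a_2 = -3
y_3 = S_3(0) = a_3 = -5
y_4 = S_3(2) = 1
t_q=11/4 is in segment 2 (τ=3/4); S_2(τ)=-12849/2752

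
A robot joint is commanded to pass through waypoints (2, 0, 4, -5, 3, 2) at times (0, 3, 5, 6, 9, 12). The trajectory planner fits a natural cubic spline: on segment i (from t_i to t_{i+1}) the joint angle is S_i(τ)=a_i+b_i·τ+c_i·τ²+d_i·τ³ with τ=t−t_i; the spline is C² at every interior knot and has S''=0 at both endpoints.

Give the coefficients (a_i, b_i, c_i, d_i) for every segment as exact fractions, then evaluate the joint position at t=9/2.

  seg 0: a=2 b=-1157/396 c=0 d=893/3564
  seg 1: a=0 b=761/198 c=893/396 d=-629/396
  seg 2: a=4 b=-409/66 c=-2881/396 d=161/36
  seg 3: a=-5 b=-2903/396 c=608/99 d=-3337/3564
  seg 4: a=3 b=839/198 c=-905/396 d=905/3564
S(9/2) = 5785/1056

Δ: Δ0=-2/3, Δ1=2, Δ2=-9, Δ3=8/3, Δ4=-1/3
row 1: diag=10, rhs=16; c'=1/5, d'=8/5
row 2: denom=6−2·1/5=28/5; d'=(-66−2·8/5)/(28/5)=-173/14
row 3: denom=8−1·5/28=219/28; d'=(70−1·-173/14)/(219/28)=2306/219
row 4: denom=12−3·28/73=792/73; d'=(-18−3·2306/219)/(792/73)=-905/198
back: M4=-905/198
back: M3=2306/219−28/73·-905/198=1216/99
back: M2=-173/14−5/28·1216/99=-2881/198
back: M1=8/5−1/5·-2881/198=893/198
M: M0=0, M1=893/198, M2=-2881/198, M3=1216/99, M4=-905/198, M5=0
seg 0: a=2, c=M0/2=0, d=(M1−M0)/(6·3)=893/3564, b=Δ0−h0·(2M0+M1)/6=-1157/396
seg 1: a=0, c=M1/2=893/396, d=(M2−M1)/(6·2)=-629/396, b=Δ1−h1·(2M1+M2)/6=761/198
seg 2: a=4, c=M2/2=-2881/396, d=(M3−M2)/(6·1)=161/36, b=Δ2−h2·(2M2+M3)/6=-409/66
seg 3: a=-5, c=M3/2=608/99, d=(M4−M3)/(6·3)=-3337/3564, b=Δ3−h3·(2M3+M4)/6=-2903/396
seg 4: a=3, c=M4/2=-905/396, d=(M5−M4)/(6·3)=905/3564, b=Δ4−h4·(2M4+M5)/6=839/198
t_q=9/2 → seg 1, τ=3/2; S=0+761/198·τ+893/396·τ²+-629/396·τ³=5785/1056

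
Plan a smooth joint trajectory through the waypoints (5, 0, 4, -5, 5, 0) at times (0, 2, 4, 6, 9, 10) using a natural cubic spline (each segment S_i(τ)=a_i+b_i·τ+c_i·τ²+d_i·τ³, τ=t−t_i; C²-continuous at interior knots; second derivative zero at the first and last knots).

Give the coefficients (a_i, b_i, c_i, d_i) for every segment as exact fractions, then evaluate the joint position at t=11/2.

Δ: Δ0=-5/2, Δ1=2, Δ2=-9/2, Δ3=10/3, Δ4=-5
row 1: diag=8, rhs=27; c'=1/4, d'=27/8
row 2: denom=8−2·1/4=15/2; d'=(-39−2·27/8)/(15/2)=-61/10
row 3: denom=10−2·4/15=142/15; d'=(47−2·-61/10)/(142/15)=444/71
row 4: denom=8−3·45/142=1001/142; d'=(-50−3·444/71)/(1001/142)=-9764/1001
back: M4=-9764/1001
back: M3=444/71−45/142·-9764/1001=9354/1001
back: M2=-61/10−4/15·9354/1001=-17201/2002
back: M1=27/8−1/4·-17201/2002=11057/2002
M: M0=0, M1=11057/2002, M2=-17201/2002, M3=9354/1001, M4=-9764/1001, M5=0
seg 0: a=5, c=M0/2=0, d=(M1−M0)/(6·2)=11057/24024, b=Δ0−h0·(2M0+M1)/6=-13036/3003
seg 1: a=0, c=M1/2=11057/4004, d=(M2−M1)/(6·2)=-14129/12012, b=Δ1−h1·(2M1+M2)/6=7099/6006
seg 2: a=4, c=M2/2=-17201/4004, d=(M3−M2)/(6·2)=35909/24024, b=Δ2−h2·(2M2+M3)/6=-1619/858
seg 3: a=-5, c=M3/2=4677/1001, d=(M4−M3)/(6·3)=-869/819, b=Δ3−h3·(2M3+M4)/6=-262/231
seg 4: a=5, c=M4/2=-4882/1001, d=(M5−M4)/(6·1)=4882/3003, b=Δ4−h4·(2M4+M5)/6=-5251/3003
t_q=11/2 → seg 2, τ=3/2; S=4+-1619/858·τ+-17201/4004·τ²+35909/24024·τ³=-221127/64064

  seg 0: a=5 b=-13036/3003 c=0 d=11057/24024
  seg 1: a=0 b=7099/6006 c=11057/4004 d=-14129/12012
  seg 2: a=4 b=-1619/858 c=-17201/4004 d=35909/24024
  seg 3: a=-5 b=-262/231 c=4677/1001 d=-869/819
  seg 4: a=5 b=-5251/3003 c=-4882/1001 d=4882/3003
S(11/2) = -221127/64064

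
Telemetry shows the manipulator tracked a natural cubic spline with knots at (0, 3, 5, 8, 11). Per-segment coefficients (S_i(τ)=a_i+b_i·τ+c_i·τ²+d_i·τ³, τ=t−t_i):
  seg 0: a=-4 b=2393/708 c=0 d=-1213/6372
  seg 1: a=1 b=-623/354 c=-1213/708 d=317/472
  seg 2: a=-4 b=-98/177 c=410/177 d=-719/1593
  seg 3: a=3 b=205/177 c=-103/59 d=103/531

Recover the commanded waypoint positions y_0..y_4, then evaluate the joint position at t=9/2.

y_0 = S_0(0) = a_0 = -4
y_1 = S_1(0) = a_1 = 1
y_2 = S_2(0) = a_2 = -4
y_3 = S_3(0) = a_3 = 3
y_4 = S_3(3) = -4
t_q=9/2 is in segment 1 (τ=3/2); S_1(τ)=-12189/3776

y_0=-4 y_1=1 y_2=-4 y_3=3 y_4=-4
S(9/2) = -12189/3776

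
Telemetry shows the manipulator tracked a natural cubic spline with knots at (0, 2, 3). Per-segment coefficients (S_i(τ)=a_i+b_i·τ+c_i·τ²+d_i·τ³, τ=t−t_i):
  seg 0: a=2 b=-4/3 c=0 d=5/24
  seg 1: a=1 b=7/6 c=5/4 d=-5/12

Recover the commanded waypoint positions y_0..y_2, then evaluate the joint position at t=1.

y_0=2 y_1=1 y_2=3
S(1) = 7/8

y_0 = S_0(0) = a_0 = 2
y_1 = S_1(0) = a_1 = 1
y_2 = S_1(1) = 3
t_q=1 is in segment 0 (τ=1); S_0(τ)=7/8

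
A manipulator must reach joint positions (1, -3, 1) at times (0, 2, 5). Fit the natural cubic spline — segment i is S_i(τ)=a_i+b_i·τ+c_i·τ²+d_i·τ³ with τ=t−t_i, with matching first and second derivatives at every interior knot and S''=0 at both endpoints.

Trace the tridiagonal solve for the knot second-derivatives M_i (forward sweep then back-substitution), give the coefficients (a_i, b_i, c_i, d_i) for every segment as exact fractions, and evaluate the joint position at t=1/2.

  seg 0: a=1 b=-8/3 c=0 d=1/6
  seg 1: a=-3 b=-2/3 c=1 d=-1/9
S(1/2) = -5/16

Δ: Δ0=-2, Δ1=4/3
row 1: diag=10, rhs=20; c'=3/10, d'=2
back: M1=2
M: M0=0, M1=2, M2=0
seg 0: a=1, c=M0/2=0, d=(M1−M0)/(6·2)=1/6, b=Δ0−h0·(2M0+M1)/6=-8/3
seg 1: a=-3, c=M1/2=1, d=(M2−M1)/(6·3)=-1/9, b=Δ1−h1·(2M1+M2)/6=-2/3
t_q=1/2 → seg 0, τ=1/2; S=1+-8/3·τ+0·τ²+1/6·τ³=-5/16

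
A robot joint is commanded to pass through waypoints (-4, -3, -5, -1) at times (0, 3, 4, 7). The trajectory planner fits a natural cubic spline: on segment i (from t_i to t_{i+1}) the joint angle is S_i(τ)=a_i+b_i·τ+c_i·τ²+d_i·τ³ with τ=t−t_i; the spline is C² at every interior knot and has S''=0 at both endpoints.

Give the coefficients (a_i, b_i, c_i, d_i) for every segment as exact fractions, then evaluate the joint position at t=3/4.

  seg 0: a=-4 b=29/21 c=0 d=-22/189
  seg 1: a=-3 b=-37/21 c=-22/21 d=17/21
  seg 2: a=-5 b=-10/7 c=29/21 d=-29/189
S(3/4) = -675/224

Δ: Δ0=1/3, Δ1=-2, Δ2=4/3
row 1: diag=8, rhs=-14; c'=1/8, d'=-7/4
row 2: denom=8−1·1/8=63/8; d'=(20−1·-7/4)/(63/8)=58/21
back: M2=58/21
back: M1=-7/4−1/8·58/21=-44/21
M: M0=0, M1=-44/21, M2=58/21, M3=0
seg 0: a=-4, c=M0/2=0, d=(M1−M0)/(6·3)=-22/189, b=Δ0−h0·(2M0+M1)/6=29/21
seg 1: a=-3, c=M1/2=-22/21, d=(M2−M1)/(6·1)=17/21, b=Δ1−h1·(2M1+M2)/6=-37/21
seg 2: a=-5, c=M2/2=29/21, d=(M3−M2)/(6·3)=-29/189, b=Δ2−h2·(2M2+M3)/6=-10/7
t_q=3/4 → seg 0, τ=3/4; S=-4+29/21·τ+0·τ²+-22/189·τ³=-675/224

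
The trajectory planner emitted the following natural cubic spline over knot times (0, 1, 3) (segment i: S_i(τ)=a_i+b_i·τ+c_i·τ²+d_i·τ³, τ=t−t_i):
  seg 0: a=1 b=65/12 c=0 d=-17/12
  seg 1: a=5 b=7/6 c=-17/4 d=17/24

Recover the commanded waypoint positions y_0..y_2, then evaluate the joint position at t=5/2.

y_0=1 y_1=5 y_2=-4
S(5/2) = -27/64

y_0 = S_0(0) = a_0 = 1
y_1 = S_1(0) = a_1 = 5
y_2 = S_1(2) = -4
t_q=5/2 is in segment 1 (τ=3/2); S_1(τ)=-27/64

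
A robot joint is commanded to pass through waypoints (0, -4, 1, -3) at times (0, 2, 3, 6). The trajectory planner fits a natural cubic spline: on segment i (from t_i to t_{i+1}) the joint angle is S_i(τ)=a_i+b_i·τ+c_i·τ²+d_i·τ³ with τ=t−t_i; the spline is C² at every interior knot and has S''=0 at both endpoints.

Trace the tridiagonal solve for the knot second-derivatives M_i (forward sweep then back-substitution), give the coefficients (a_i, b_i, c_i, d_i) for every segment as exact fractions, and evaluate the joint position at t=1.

Δ: Δ0=-2, Δ1=5, Δ2=-4/3
row 1: diag=6, rhs=42; c'=1/6, d'=7
row 2: denom=8−1·1/6=47/6; d'=(-38−1·7)/(47/6)=-270/47
back: M2=-270/47
back: M1=7−1/6·-270/47=374/47
M: M0=0, M1=374/47, M2=-270/47, M3=0
seg 0: a=0, c=M0/2=0, d=(M1−M0)/(6·2)=187/282, b=Δ0−h0·(2M0+M1)/6=-656/141
seg 1: a=-4, c=M1/2=187/47, d=(M2−M1)/(6·1)=-322/141, b=Δ1−h1·(2M1+M2)/6=466/141
seg 2: a=1, c=M2/2=-135/47, d=(M3−M2)/(6·3)=15/47, b=Δ2−h2·(2M2+M3)/6=622/141
t_q=1 → seg 0, τ=1; S=0+-656/141·τ+0·τ²+187/282·τ³=-375/94

  seg 0: a=0 b=-656/141 c=0 d=187/282
  seg 1: a=-4 b=466/141 c=187/47 d=-322/141
  seg 2: a=1 b=622/141 c=-135/47 d=15/47
S(1) = -375/94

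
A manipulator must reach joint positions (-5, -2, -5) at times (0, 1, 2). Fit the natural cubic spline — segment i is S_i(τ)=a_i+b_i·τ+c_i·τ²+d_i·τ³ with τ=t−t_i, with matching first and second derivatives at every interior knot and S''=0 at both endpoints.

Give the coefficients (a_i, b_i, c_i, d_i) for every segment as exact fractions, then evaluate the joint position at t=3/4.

Δ: Δ0=3, Δ1=-3
row 1: diag=4, rhs=-36; c'=1/4, d'=-9
back: M1=-9
M: M0=0, M1=-9, M2=0
seg 0: a=-5, c=M0/2=0, d=(M1−M0)/(6·1)=-3/2, b=Δ0−h0·(2M0+M1)/6=9/2
seg 1: a=-2, c=M1/2=-9/2, d=(M2−M1)/(6·1)=3/2, b=Δ1−h1·(2M1+M2)/6=0
t_q=3/4 → seg 0, τ=3/4; S=-5+9/2·τ+0·τ²+-3/2·τ³=-289/128

  seg 0: a=-5 b=9/2 c=0 d=-3/2
  seg 1: a=-2 b=0 c=-9/2 d=3/2
S(3/4) = -289/128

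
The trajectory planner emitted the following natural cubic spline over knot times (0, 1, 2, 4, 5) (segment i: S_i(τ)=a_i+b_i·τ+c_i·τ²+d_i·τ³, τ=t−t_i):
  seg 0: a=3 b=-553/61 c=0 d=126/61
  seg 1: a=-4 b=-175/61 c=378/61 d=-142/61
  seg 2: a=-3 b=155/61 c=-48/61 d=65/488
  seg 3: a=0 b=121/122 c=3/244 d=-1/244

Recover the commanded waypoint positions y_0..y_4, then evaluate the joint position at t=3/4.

y_0 = S_0(0) = a_0 = 3
y_1 = S_1(0) = a_1 = -4
y_2 = S_2(0) = a_2 = -3
y_3 = S_3(0) = a_3 = 0
y_4 = S_3(1) = 1
t_q=3/4 is in segment 0 (τ=3/4); S_0(τ)=-5715/1952

y_0=3 y_1=-4 y_2=-3 y_3=0 y_4=1
S(3/4) = -5715/1952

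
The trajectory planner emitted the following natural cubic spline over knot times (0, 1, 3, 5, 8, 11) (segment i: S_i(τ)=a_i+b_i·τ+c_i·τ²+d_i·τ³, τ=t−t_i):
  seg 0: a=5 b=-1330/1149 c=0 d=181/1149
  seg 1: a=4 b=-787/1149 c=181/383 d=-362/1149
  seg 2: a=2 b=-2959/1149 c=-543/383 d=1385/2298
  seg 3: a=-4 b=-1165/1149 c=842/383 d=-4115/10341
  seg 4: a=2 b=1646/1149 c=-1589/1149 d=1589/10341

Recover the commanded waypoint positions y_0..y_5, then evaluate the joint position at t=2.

y_0=5 y_1=4 y_2=2 y_3=-4 y_4=2 y_5=-2
S(2) = 1330/383

y_0 = S_0(0) = a_0 = 5
y_1 = S_1(0) = a_1 = 4
y_2 = S_2(0) = a_2 = 2
y_3 = S_3(0) = a_3 = -4
y_4 = S_4(0) = a_4 = 2
y_5 = S_4(3) = -2
t_q=2 is in segment 1 (τ=1); S_1(τ)=1330/383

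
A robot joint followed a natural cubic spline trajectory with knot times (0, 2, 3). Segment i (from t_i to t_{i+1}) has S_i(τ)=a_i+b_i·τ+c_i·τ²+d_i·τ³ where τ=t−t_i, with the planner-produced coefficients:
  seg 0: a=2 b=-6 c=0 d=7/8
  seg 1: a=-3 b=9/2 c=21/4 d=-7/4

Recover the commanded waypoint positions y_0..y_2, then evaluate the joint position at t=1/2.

y_0 = S_0(0) = a_0 = 2
y_1 = S_1(0) = a_1 = -3
y_2 = S_1(1) = 5
t_q=1/2 is in segment 0 (τ=1/2); S_0(τ)=-57/64

y_0=2 y_1=-3 y_2=5
S(1/2) = -57/64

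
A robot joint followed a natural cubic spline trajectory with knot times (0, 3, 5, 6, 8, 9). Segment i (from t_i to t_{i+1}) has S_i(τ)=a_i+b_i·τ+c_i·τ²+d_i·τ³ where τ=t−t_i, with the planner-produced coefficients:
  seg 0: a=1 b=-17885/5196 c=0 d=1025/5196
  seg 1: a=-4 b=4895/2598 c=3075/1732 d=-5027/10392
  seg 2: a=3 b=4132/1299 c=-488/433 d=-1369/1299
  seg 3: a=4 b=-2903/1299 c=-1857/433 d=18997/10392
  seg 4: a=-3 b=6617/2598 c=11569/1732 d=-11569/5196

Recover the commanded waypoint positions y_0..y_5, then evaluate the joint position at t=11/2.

y_0=1 y_1=-4 y_2=3 y_3=4 y_4=-3 y_5=4
S(11/2) = 14469/3464

y_0 = S_0(0) = a_0 = 1
y_1 = S_1(0) = a_1 = -4
y_2 = S_2(0) = a_2 = 3
y_3 = S_3(0) = a_3 = 4
y_4 = S_4(0) = a_4 = -3
y_5 = S_4(1) = 4
t_q=11/2 is in segment 2 (τ=1/2); S_2(τ)=14469/3464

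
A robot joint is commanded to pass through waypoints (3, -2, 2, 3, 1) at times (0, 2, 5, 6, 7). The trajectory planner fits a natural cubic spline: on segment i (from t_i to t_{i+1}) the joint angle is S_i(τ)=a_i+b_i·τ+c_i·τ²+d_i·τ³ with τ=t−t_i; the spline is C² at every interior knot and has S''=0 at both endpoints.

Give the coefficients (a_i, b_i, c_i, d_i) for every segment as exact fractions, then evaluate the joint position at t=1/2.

  seg 0: a=3 b=-1369/411 c=0 d=683/3288
  seg 1: a=-2 b=-689/822 c=683/548 d=-859/4932
  seg 2: a=2 b=3185/1644 c=-44/137 d=-1013/1644
  seg 3: a=3 b=-455/822 c=-1189/548 d=1189/1644
S(1/2) = 11929/8768

Δ: Δ0=-5/2, Δ1=4/3, Δ2=1, Δ3=-2
row 1: diag=10, rhs=23; c'=3/10, d'=23/10
row 2: denom=8−3·3/10=71/10; d'=(-2−3·23/10)/(71/10)=-89/71
row 3: denom=4−1·10/71=274/71; d'=(-18−1·-89/71)/(274/71)=-1189/274
back: M3=-1189/274
back: M2=-89/71−10/71·-1189/274=-88/137
back: M1=23/10−3/10·-88/137=683/274
M: M0=0, M1=683/274, M2=-88/137, M3=-1189/274, M4=0
seg 0: a=3, c=M0/2=0, d=(M1−M0)/(6·2)=683/3288, b=Δ0−h0·(2M0+M1)/6=-1369/411
seg 1: a=-2, c=M1/2=683/548, d=(M2−M1)/(6·3)=-859/4932, b=Δ1−h1·(2M1+M2)/6=-689/822
seg 2: a=2, c=M2/2=-44/137, d=(M3−M2)/(6·1)=-1013/1644, b=Δ2−h2·(2M2+M3)/6=3185/1644
seg 3: a=3, c=M3/2=-1189/548, d=(M4−M3)/(6·1)=1189/1644, b=Δ3−h3·(2M3+M4)/6=-455/822
t_q=1/2 → seg 0, τ=1/2; S=3+-1369/411·τ+0·τ²+683/3288·τ³=11929/8768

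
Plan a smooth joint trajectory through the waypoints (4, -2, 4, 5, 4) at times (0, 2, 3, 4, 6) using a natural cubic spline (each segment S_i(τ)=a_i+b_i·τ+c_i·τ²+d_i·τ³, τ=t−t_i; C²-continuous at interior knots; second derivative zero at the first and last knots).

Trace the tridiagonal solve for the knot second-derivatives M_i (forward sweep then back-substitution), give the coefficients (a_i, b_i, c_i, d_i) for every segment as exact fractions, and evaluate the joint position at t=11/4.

Δ: Δ0=-3, Δ1=6, Δ2=1, Δ3=-1/2
row 1: diag=6, rhs=54; c'=1/6, d'=9
row 2: denom=4−1·1/6=23/6; d'=(-30−1·9)/(23/6)=-234/23
row 3: denom=6−1·6/23=132/23; d'=(-9−1·-234/23)/(132/23)=9/44
back: M3=9/44
back: M2=-234/23−6/23·9/44=-225/22
back: M1=9−1/6·-225/22=471/44
M: M0=0, M1=471/44, M2=-225/22, M3=9/44, M4=0
seg 0: a=4, c=M0/2=0, d=(M1−M0)/(6·2)=157/176, b=Δ0−h0·(2M0+M1)/6=-289/44
seg 1: a=-2, c=M1/2=471/88, d=(M2−M1)/(6·1)=-307/88, b=Δ1−h1·(2M1+M2)/6=91/22
seg 2: a=4, c=M2/2=-225/44, d=(M3−M2)/(6·1)=153/88, b=Δ2−h2·(2M2+M3)/6=35/8
seg 3: a=5, c=M3/2=9/88, d=(M4−M3)/(6·2)=-3/176, b=Δ3−h3·(2M3+M4)/6=-7/11
t_q=11/4 → seg 1, τ=3/4; S=-2+91/22·τ+471/88·τ²+-307/88·τ³=14875/5632

  seg 0: a=4 b=-289/44 c=0 d=157/176
  seg 1: a=-2 b=91/22 c=471/88 d=-307/88
  seg 2: a=4 b=35/8 c=-225/44 d=153/88
  seg 3: a=5 b=-7/11 c=9/88 d=-3/176
S(11/4) = 14875/5632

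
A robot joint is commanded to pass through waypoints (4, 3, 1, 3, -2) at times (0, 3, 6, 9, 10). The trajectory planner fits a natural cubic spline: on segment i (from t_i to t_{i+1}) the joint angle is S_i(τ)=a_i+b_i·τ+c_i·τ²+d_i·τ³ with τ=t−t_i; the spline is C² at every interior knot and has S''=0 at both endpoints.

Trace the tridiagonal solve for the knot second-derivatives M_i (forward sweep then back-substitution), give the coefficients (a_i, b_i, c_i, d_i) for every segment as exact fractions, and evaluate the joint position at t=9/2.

  seg 0: a=4 b=1/81 c=0 d=-28/729
  seg 1: a=3 b=-83/81 c=-28/81 d=113/729
  seg 2: a=1 b=88/81 c=85/81 d=-289/729
  seg 3: a=3 b=-269/81 c=-68/27 d=68/81
S(9/2) = 29/24

Δ: Δ0=-1/3, Δ1=-2/3, Δ2=2/3, Δ3=-5
row 1: diag=12, rhs=-2; c'=1/4, d'=-1/6
row 2: denom=12−3·1/4=45/4; d'=(8−3·-1/6)/(45/4)=34/45
row 3: denom=8−3·4/15=36/5; d'=(-34−3·34/45)/(36/5)=-136/27
back: M3=-136/27
back: M2=34/45−4/15·-136/27=170/81
back: M1=-1/6−1/4·170/81=-56/81
M: M0=0, M1=-56/81, M2=170/81, M3=-136/27, M4=0
seg 0: a=4, c=M0/2=0, d=(M1−M0)/(6·3)=-28/729, b=Δ0−h0·(2M0+M1)/6=1/81
seg 1: a=3, c=M1/2=-28/81, d=(M2−M1)/(6·3)=113/729, b=Δ1−h1·(2M1+M2)/6=-83/81
seg 2: a=1, c=M2/2=85/81, d=(M3−M2)/(6·3)=-289/729, b=Δ2−h2·(2M2+M3)/6=88/81
seg 3: a=3, c=M3/2=-68/27, d=(M4−M3)/(6·1)=68/81, b=Δ3−h3·(2M3+M4)/6=-269/81
t_q=9/2 → seg 1, τ=3/2; S=3+-83/81·τ+-28/81·τ²+113/729·τ³=29/24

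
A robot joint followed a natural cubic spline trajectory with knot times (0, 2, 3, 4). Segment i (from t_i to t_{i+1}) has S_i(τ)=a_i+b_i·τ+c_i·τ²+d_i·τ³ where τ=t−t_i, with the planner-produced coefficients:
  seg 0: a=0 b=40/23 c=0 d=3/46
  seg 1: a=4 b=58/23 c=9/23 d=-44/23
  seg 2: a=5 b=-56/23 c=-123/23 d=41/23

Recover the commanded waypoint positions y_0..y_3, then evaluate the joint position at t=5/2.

y_0 = S_0(0) = a_0 = 0
y_1 = S_1(0) = a_1 = 4
y_2 = S_2(0) = a_2 = 5
y_3 = S_2(1) = -1
t_q=5/2 is in segment 1 (τ=1/2); S_1(τ)=471/92

y_0=0 y_1=4 y_2=5 y_3=-1
S(5/2) = 471/92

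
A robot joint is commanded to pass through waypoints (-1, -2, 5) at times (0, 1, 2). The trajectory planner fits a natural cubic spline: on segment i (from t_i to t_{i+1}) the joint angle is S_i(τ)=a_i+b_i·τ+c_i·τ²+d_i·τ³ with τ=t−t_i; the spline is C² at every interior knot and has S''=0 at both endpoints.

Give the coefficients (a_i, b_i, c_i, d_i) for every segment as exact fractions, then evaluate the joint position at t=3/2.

Δ: Δ0=-1, Δ1=7
row 1: diag=4, rhs=48; c'=1/4, d'=12
back: M1=12
M: M0=0, M1=12, M2=0
seg 0: a=-1, c=M0/2=0, d=(M1−M0)/(6·1)=2, b=Δ0−h0·(2M0+M1)/6=-3
seg 1: a=-2, c=M1/2=6, d=(M2−M1)/(6·1)=-2, b=Δ1−h1·(2M1+M2)/6=3
t_q=3/2 → seg 1, τ=1/2; S=-2+3·τ+6·τ²+-2·τ³=3/4

  seg 0: a=-1 b=-3 c=0 d=2
  seg 1: a=-2 b=3 c=6 d=-2
S(3/2) = 3/4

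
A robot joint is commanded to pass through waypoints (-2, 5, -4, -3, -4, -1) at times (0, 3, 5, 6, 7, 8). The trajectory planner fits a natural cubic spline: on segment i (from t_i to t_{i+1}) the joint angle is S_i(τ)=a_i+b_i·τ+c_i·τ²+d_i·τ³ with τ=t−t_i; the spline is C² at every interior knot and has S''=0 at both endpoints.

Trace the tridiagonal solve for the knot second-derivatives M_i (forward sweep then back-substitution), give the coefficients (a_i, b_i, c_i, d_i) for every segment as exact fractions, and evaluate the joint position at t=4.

Δ: Δ0=7/3, Δ1=-9/2, Δ2=1, Δ3=-1, Δ4=3
row 1: diag=10, rhs=-41; c'=1/5, d'=-41/10
row 2: denom=6−2·1/5=28/5; d'=(33−2·-41/10)/(28/5)=103/14
row 3: denom=4−1·5/28=107/28; d'=(-12−1·103/14)/(107/28)=-542/107
row 4: denom=4−1·28/107=400/107; d'=(24−1·-542/107)/(400/107)=311/40
back: M4=311/40
back: M3=-542/107−28/107·311/40=-71/10
back: M2=103/14−5/28·-71/10=69/8
back: M1=-41/10−1/5·69/8=-233/40
M: M0=0, M1=-233/40, M2=69/8, M3=-71/10, M4=311/40, M5=0
seg 0: a=-2, c=M0/2=0, d=(M1−M0)/(6·3)=-233/720, b=Δ0−h0·(2M0+M1)/6=1259/240
seg 1: a=5, c=M1/2=-233/80, d=(M2−M1)/(6·2)=289/240, b=Δ1−h1·(2M1+M2)/6=-419/120
seg 2: a=-4, c=M2/2=69/16, d=(M3−M2)/(6·1)=-629/240, b=Δ2−h2·(2M2+M3)/6=-83/120
seg 3: a=-3, c=M3/2=-71/20, d=(M4−M3)/(6·1)=119/48, b=Δ3−h3·(2M3+M4)/6=17/240
seg 4: a=-4, c=M4/2=311/80, d=(M5−M4)/(6·1)=-311/240, b=Δ4−h4·(2M4+M5)/6=49/120
t_q=4 → seg 1, τ=1; S=5+-419/120·τ+-233/80·τ²+289/240·τ³=-1/5

  seg 0: a=-2 b=1259/240 c=0 d=-233/720
  seg 1: a=5 b=-419/120 c=-233/80 d=289/240
  seg 2: a=-4 b=-83/120 c=69/16 d=-629/240
  seg 3: a=-3 b=17/240 c=-71/20 d=119/48
  seg 4: a=-4 b=49/120 c=311/80 d=-311/240
S(4) = -1/5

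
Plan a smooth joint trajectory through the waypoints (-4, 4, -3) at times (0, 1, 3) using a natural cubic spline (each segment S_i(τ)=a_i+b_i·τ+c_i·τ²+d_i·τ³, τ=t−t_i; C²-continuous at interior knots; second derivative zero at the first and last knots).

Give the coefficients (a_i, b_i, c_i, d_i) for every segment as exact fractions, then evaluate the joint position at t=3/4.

  seg 0: a=-4 b=119/12 c=0 d=-23/12
  seg 1: a=4 b=25/6 c=-23/4 d=23/24
S(3/4) = 673/256

Δ: Δ0=8, Δ1=-7/2
row 1: diag=6, rhs=-69; c'=1/3, d'=-23/2
back: M1=-23/2
M: M0=0, M1=-23/2, M2=0
seg 0: a=-4, c=M0/2=0, d=(M1−M0)/(6·1)=-23/12, b=Δ0−h0·(2M0+M1)/6=119/12
seg 1: a=4, c=M1/2=-23/4, d=(M2−M1)/(6·2)=23/24, b=Δ1−h1·(2M1+M2)/6=25/6
t_q=3/4 → seg 0, τ=3/4; S=-4+119/12·τ+0·τ²+-23/12·τ³=673/256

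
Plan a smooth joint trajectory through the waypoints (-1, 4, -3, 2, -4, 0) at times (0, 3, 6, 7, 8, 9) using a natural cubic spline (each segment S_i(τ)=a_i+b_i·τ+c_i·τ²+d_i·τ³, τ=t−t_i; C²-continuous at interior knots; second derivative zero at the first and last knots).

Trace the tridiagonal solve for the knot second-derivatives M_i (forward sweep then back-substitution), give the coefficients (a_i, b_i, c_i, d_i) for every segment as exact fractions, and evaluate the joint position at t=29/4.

Δ: Δ0=5/3, Δ1=-7/3, Δ2=5, Δ3=-6, Δ4=4
row 1: diag=12, rhs=-24; c'=1/4, d'=-2
row 2: denom=8−3·1/4=29/4; d'=(44−3·-2)/(29/4)=200/29
row 3: denom=4−1·4/29=112/29; d'=(-66−1·200/29)/(112/29)=-151/8
row 4: denom=4−1·29/112=419/112; d'=(60−1·-151/8)/(419/112)=8834/419
back: M4=8834/419
back: M3=-151/8−29/112·8834/419=-10196/419
back: M2=200/29−4/29·-10196/419=4296/419
back: M1=-2−1/4·4296/419=-1912/419
M: M0=0, M1=-1912/419, M2=4296/419, M3=-10196/419, M4=8834/419, M5=0
seg 0: a=-1, c=M0/2=0, d=(M1−M0)/(6·3)=-956/3771, b=Δ0−h0·(2M0+M1)/6=4963/1257
seg 1: a=4, c=M1/2=-956/419, d=(M2−M1)/(6·3)=3104/3771, b=Δ1−h1·(2M1+M2)/6=-3641/1257
seg 2: a=-3, c=M2/2=2148/419, d=(M3−M2)/(6·1)=-7246/1257, b=Δ2−h2·(2M2+M3)/6=7087/1257
seg 3: a=2, c=M3/2=-5098/419, d=(M4−M3)/(6·1)=9515/1257, b=Δ3−h3·(2M3+M4)/6=-1763/1257
seg 4: a=-4, c=M4/2=4417/419, d=(M5−M4)/(6·1)=-4417/1257, b=Δ4−h4·(2M4+M5)/6=-3806/1257
t_q=29/4 → seg 3, τ=1/4; S=2+-1763/1257·τ+-5098/419·τ²+9515/1257·τ³=27009/26816

  seg 0: a=-1 b=4963/1257 c=0 d=-956/3771
  seg 1: a=4 b=-3641/1257 c=-956/419 d=3104/3771
  seg 2: a=-3 b=7087/1257 c=2148/419 d=-7246/1257
  seg 3: a=2 b=-1763/1257 c=-5098/419 d=9515/1257
  seg 4: a=-4 b=-3806/1257 c=4417/419 d=-4417/1257
S(29/4) = 27009/26816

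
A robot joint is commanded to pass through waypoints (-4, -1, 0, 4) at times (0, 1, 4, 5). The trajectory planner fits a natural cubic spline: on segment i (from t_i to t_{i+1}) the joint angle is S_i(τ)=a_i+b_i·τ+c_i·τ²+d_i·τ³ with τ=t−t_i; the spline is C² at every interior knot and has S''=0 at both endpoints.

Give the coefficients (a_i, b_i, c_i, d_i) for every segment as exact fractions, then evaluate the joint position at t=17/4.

Δ: Δ0=3, Δ1=1/3, Δ2=4
row 1: diag=8, rhs=-16; c'=3/8, d'=-2
row 2: denom=8−3·3/8=55/8; d'=(22−3·-2)/(55/8)=224/55
back: M2=224/55
back: M1=-2−3/8·224/55=-194/55
M: M0=0, M1=-194/55, M2=224/55, M3=0
seg 0: a=-4, c=M0/2=0, d=(M1−M0)/(6·1)=-97/165, b=Δ0−h0·(2M0+M1)/6=592/165
seg 1: a=-1, c=M1/2=-97/55, d=(M2−M1)/(6·3)=19/45, b=Δ1−h1·(2M1+M2)/6=301/165
seg 2: a=0, c=M2/2=112/55, d=(M3−M2)/(6·1)=-112/165, b=Δ2−h2·(2M2+M3)/6=436/165
t_q=17/4 → seg 2, τ=1/4; S=0+436/165·τ+112/55·τ²+-112/165·τ³=171/220

  seg 0: a=-4 b=592/165 c=0 d=-97/165
  seg 1: a=-1 b=301/165 c=-97/55 d=19/45
  seg 2: a=0 b=436/165 c=112/55 d=-112/165
S(17/4) = 171/220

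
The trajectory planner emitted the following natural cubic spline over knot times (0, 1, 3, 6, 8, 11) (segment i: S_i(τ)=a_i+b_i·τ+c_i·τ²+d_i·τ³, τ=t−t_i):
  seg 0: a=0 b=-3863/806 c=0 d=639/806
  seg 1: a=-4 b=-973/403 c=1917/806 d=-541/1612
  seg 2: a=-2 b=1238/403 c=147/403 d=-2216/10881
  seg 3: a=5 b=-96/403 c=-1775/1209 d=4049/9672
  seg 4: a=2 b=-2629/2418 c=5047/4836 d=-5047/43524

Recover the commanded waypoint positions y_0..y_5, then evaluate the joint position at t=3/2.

y_0 = S_0(0) = a_0 = 0
y_1 = S_1(0) = a_1 = -4
y_2 = S_2(0) = a_2 = -2
y_3 = S_3(0) = a_3 = 5
y_4 = S_4(0) = a_4 = 2
y_5 = S_4(3) = 5
t_q=3/2 is in segment 1 (τ=1/2); S_1(τ)=-60025/12896

y_0=0 y_1=-4 y_2=-2 y_3=5 y_4=2 y_5=5
S(3/2) = -60025/12896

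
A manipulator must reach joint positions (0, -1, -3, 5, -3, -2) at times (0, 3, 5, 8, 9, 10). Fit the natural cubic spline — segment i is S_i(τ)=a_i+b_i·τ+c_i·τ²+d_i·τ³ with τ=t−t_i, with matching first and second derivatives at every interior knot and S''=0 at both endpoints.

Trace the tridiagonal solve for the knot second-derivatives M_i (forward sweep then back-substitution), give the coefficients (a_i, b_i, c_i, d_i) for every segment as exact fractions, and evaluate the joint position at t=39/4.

Δ: Δ0=-1/3, Δ1=-1, Δ2=8/3, Δ3=-8, Δ4=1
row 1: diag=10, rhs=-4; c'=1/5, d'=-2/5
row 2: denom=10−2·1/5=48/5; d'=(22−2·-2/5)/(48/5)=19/8
row 3: denom=8−3·5/16=113/16; d'=(-64−3·19/8)/(113/16)=-1138/113
row 4: denom=4−1·16/113=436/113; d'=(54−1·-1138/113)/(436/113)=1810/109
back: M4=1810/109
back: M3=-1138/113−16/113·1810/109=-1354/109
back: M2=19/8−5/16·-1354/109=682/109
back: M1=-2/5−1/5·682/109=-180/109
M: M0=0, M1=-180/109, M2=682/109, M3=-1354/109, M4=1810/109, M5=0
seg 0: a=0, c=M0/2=0, d=(M1−M0)/(6·3)=-10/109, b=Δ0−h0·(2M0+M1)/6=161/327
seg 1: a=-1, c=M1/2=-90/109, d=(M2−M1)/(6·2)=431/654, b=Δ1−h1·(2M1+M2)/6=-649/327
seg 2: a=-3, c=M2/2=341/109, d=(M3−M2)/(6·3)=-1018/981, b=Δ2−h2·(2M2+M3)/6=857/327
seg 3: a=5, c=M3/2=-677/109, d=(M4−M3)/(6·1)=1582/327, b=Δ3−h3·(2M3+M4)/6=-2167/327
seg 4: a=-3, c=M4/2=905/109, d=(M5−M4)/(6·1)=-905/327, b=Δ4−h4·(2M4+M5)/6=-1483/327
t_q=39/4 → seg 4, τ=3/4; S=-3+-1483/327·τ+905/109·τ²+-905/327·τ³=-20221/6976

  seg 0: a=0 b=161/327 c=0 d=-10/109
  seg 1: a=-1 b=-649/327 c=-90/109 d=431/654
  seg 2: a=-3 b=857/327 c=341/109 d=-1018/981
  seg 3: a=5 b=-2167/327 c=-677/109 d=1582/327
  seg 4: a=-3 b=-1483/327 c=905/109 d=-905/327
S(39/4) = -20221/6976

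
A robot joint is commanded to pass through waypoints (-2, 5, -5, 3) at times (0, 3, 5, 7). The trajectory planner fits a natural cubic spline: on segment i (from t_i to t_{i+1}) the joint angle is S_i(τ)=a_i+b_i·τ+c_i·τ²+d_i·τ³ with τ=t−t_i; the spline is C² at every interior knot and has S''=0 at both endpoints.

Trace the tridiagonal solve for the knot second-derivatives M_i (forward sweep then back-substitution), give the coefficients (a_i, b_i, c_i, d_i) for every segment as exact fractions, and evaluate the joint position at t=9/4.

Δ: Δ0=7/3, Δ1=-5, Δ2=4
row 1: diag=10, rhs=-44; c'=1/5, d'=-22/5
row 2: denom=8−2·1/5=38/5; d'=(54−2·-22/5)/(38/5)=157/19
back: M2=157/19
back: M1=-22/5−1/5·157/19=-115/19
M: M0=0, M1=-115/19, M2=157/19, M3=0
seg 0: a=-2, c=M0/2=0, d=(M1−M0)/(6·3)=-115/342, b=Δ0−h0·(2M0+M1)/6=611/114
seg 1: a=5, c=M1/2=-115/38, d=(M2−M1)/(6·2)=68/57, b=Δ1−h1·(2M1+M2)/6=-212/57
seg 2: a=-5, c=M2/2=157/38, d=(M3−M2)/(6·2)=-157/228, b=Δ2−h2·(2M2+M3)/6=-86/57
t_q=9/4 → seg 0, τ=9/4; S=-2+611/114·τ+0·τ²+-115/342·τ³=15149/2432

  seg 0: a=-2 b=611/114 c=0 d=-115/342
  seg 1: a=5 b=-212/57 c=-115/38 d=68/57
  seg 2: a=-5 b=-86/57 c=157/38 d=-157/228
S(9/4) = 15149/2432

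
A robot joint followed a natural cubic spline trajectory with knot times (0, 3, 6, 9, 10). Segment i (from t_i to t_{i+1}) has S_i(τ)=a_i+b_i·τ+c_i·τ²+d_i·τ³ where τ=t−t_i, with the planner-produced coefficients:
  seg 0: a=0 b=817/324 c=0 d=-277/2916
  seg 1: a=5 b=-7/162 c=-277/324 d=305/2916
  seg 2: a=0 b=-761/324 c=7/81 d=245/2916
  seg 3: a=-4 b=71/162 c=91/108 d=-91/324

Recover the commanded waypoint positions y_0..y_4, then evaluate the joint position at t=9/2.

y_0 = S_0(0) = a_0 = 0
y_1 = S_1(0) = a_1 = 5
y_2 = S_2(0) = a_2 = 0
y_3 = S_3(0) = a_3 = -4
y_4 = S_3(1) = -3
t_q=9/2 is in segment 1 (τ=3/2); S_1(τ)=323/96

y_0=0 y_1=5 y_2=0 y_3=-4 y_4=-3
S(9/2) = 323/96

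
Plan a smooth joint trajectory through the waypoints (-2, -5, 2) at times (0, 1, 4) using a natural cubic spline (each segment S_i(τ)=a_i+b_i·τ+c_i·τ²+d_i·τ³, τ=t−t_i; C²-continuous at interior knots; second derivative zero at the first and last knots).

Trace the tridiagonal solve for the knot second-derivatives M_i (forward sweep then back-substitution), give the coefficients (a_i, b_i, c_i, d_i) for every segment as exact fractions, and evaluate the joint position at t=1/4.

Δ: Δ0=-3, Δ1=7/3
row 1: diag=8, rhs=32; c'=3/8, d'=4
back: M1=4
M: M0=0, M1=4, M2=0
seg 0: a=-2, c=M0/2=0, d=(M1−M0)/(6·1)=2/3, b=Δ0−h0·(2M0+M1)/6=-11/3
seg 1: a=-5, c=M1/2=2, d=(M2−M1)/(6·3)=-2/9, b=Δ1−h1·(2M1+M2)/6=-5/3
t_q=1/4 → seg 0, τ=1/4; S=-2+-11/3·τ+0·τ²+2/3·τ³=-93/32

  seg 0: a=-2 b=-11/3 c=0 d=2/3
  seg 1: a=-5 b=-5/3 c=2 d=-2/9
S(1/4) = -93/32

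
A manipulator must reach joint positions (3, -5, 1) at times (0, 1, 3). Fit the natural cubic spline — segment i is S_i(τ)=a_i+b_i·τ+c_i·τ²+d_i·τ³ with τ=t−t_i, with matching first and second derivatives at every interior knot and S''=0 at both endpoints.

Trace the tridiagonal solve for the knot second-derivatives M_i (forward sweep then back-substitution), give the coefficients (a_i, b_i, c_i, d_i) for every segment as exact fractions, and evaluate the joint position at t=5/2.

Δ: Δ0=-8, Δ1=3
row 1: diag=6, rhs=66; c'=1/3, d'=11
back: M1=11
M: M0=0, M1=11, M2=0
seg 0: a=3, c=M0/2=0, d=(M1−M0)/(6·1)=11/6, b=Δ0−h0·(2M0+M1)/6=-59/6
seg 1: a=-5, c=M1/2=11/2, d=(M2−M1)/(6·2)=-11/12, b=Δ1−h1·(2M1+M2)/6=-13/3
t_q=5/2 → seg 1, τ=3/2; S=-5+-13/3·τ+11/2·τ²+-11/12·τ³=-71/32

  seg 0: a=3 b=-59/6 c=0 d=11/6
  seg 1: a=-5 b=-13/3 c=11/2 d=-11/12
S(5/2) = -71/32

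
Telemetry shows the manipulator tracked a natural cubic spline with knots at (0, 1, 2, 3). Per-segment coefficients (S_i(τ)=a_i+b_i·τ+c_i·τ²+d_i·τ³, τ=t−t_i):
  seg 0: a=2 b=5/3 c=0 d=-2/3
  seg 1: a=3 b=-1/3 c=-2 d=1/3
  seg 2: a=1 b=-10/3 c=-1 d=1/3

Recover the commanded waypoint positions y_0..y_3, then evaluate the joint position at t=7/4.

y_0=2 y_1=3 y_2=1 y_3=-3
S(7/4) = 113/64

y_0 = S_0(0) = a_0 = 2
y_1 = S_1(0) = a_1 = 3
y_2 = S_2(0) = a_2 = 1
y_3 = S_2(1) = -3
t_q=7/4 is in segment 1 (τ=3/4); S_1(τ)=113/64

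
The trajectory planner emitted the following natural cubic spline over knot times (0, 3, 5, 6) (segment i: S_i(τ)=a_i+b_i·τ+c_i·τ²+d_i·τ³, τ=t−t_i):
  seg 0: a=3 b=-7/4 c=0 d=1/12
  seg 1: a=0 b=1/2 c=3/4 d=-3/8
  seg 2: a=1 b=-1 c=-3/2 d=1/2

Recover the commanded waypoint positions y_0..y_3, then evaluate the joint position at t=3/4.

y_0 = S_0(0) = a_0 = 3
y_1 = S_1(0) = a_1 = 0
y_2 = S_2(0) = a_2 = 1
y_3 = S_2(1) = -1
t_q=3/4 is in segment 0 (τ=3/4); S_0(τ)=441/256

y_0=3 y_1=0 y_2=1 y_3=-1
S(3/4) = 441/256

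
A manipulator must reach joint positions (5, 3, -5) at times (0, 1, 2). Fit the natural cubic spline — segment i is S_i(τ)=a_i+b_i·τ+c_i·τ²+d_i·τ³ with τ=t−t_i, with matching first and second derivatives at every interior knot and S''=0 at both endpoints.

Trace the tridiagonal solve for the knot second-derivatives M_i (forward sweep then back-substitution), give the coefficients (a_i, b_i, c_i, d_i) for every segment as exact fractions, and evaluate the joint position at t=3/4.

  seg 0: a=5 b=-1/2 c=0 d=-3/2
  seg 1: a=3 b=-5 c=-9/2 d=3/2
S(3/4) = 511/128

Δ: Δ0=-2, Δ1=-8
row 1: diag=4, rhs=-36; c'=1/4, d'=-9
back: M1=-9
M: M0=0, M1=-9, M2=0
seg 0: a=5, c=M0/2=0, d=(M1−M0)/(6·1)=-3/2, b=Δ0−h0·(2M0+M1)/6=-1/2
seg 1: a=3, c=M1/2=-9/2, d=(M2−M1)/(6·1)=3/2, b=Δ1−h1·(2M1+M2)/6=-5
t_q=3/4 → seg 0, τ=3/4; S=5+-1/2·τ+0·τ²+-3/2·τ³=511/128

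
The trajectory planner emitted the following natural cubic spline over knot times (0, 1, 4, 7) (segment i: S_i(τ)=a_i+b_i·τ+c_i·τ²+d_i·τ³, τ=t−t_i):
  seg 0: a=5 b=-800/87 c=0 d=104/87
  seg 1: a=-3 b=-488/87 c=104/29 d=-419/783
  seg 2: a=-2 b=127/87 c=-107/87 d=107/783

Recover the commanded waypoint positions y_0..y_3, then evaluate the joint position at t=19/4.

y_0=5 y_1=-3 y_2=-2 y_3=-5
S(19/4) = -2857/1856

y_0 = S_0(0) = a_0 = 5
y_1 = S_1(0) = a_1 = -3
y_2 = S_2(0) = a_2 = -2
y_3 = S_2(3) = -5
t_q=19/4 is in segment 2 (τ=3/4); S_2(τ)=-2857/1856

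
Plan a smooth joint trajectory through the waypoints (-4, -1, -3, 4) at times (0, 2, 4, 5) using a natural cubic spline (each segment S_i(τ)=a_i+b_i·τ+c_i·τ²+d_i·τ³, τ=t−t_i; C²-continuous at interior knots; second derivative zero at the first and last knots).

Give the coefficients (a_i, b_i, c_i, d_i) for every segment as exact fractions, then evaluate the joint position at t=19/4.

Δ: Δ0=3/2, Δ1=-1, Δ2=7
row 1: diag=8, rhs=-15; c'=1/4, d'=-15/8
row 2: denom=6−2·1/4=11/2; d'=(48−2·-15/8)/(11/2)=207/22
back: M2=207/22
back: M1=-15/8−1/4·207/22=-93/22
M: M0=0, M1=-93/22, M2=207/22, M3=0
seg 0: a=-4, c=M0/2=0, d=(M1−M0)/(6·2)=-31/88, b=Δ0−h0·(2M0+M1)/6=32/11
seg 1: a=-1, c=M1/2=-93/44, d=(M2−M1)/(6·2)=25/22, b=Δ1−h1·(2M1+M2)/6=-29/22
seg 2: a=-3, c=M2/2=207/44, d=(M3−M2)/(6·1)=-69/44, b=Δ2−h2·(2M2+M3)/6=85/22
t_q=19/4 → seg 2, τ=3/4; S=-3+85/22·τ+207/44·τ²+-69/44·τ³=5301/2816

  seg 0: a=-4 b=32/11 c=0 d=-31/88
  seg 1: a=-1 b=-29/22 c=-93/44 d=25/22
  seg 2: a=-3 b=85/22 c=207/44 d=-69/44
S(19/4) = 5301/2816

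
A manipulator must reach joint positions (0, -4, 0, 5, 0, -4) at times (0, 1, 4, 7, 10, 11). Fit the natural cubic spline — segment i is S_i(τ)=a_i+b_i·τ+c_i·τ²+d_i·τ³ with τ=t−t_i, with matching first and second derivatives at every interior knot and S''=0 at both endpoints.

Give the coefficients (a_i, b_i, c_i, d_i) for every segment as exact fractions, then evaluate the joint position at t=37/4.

Δ: Δ0=-4, Δ1=4/3, Δ2=5/3, Δ3=-5/3, Δ4=-4
row 1: diag=8, rhs=32; c'=3/8, d'=4
row 2: denom=12−3·3/8=87/8; d'=(2−3·4)/(87/8)=-80/87
row 3: denom=12−3·8/29=324/29; d'=(-20−3·-80/87)/(324/29)=-125/81
row 4: denom=8−3·29/108=259/36; d'=(-14−3·-125/81)/(259/36)=-1012/777
back: M4=-1012/777
back: M3=-125/81−29/108·-1012/777=-2782/2331
back: M2=-80/87−8/29·-2782/2331=-1376/2331
back: M1=4−3/8·-1376/2331=3280/777
M: M0=0, M1=3280/777, M2=-1376/2331, M3=-2782/2331, M4=-1012/777, M5=0
seg 0: a=0, c=M0/2=0, d=(M1−M0)/(6·1)=1640/2331, b=Δ0−h0·(2M0+M1)/6=-10964/2331
seg 1: a=-4, c=M1/2=1640/777, d=(M2−M1)/(6·3)=-5608/20979, b=Δ1−h1·(2M1+M2)/6=-6044/2331
seg 2: a=0, c=M2/2=-688/2331, d=(M3−M2)/(6·3)=-19/567, b=Δ2−h2·(2M2+M3)/6=6652/2331
seg 3: a=5, c=M3/2=-1391/2331, d=(M4−M3)/(6·3)=-127/20979, b=Δ3−h3·(2M3+M4)/6=415/2331
seg 4: a=0, c=M4/2=-506/777, d=(M5−M4)/(6·1)=506/2331, b=Δ4−h4·(2M4+M5)/6=-8312/2331
t_q=37/4 → seg 3, τ=9/4; S=5+415/2331·τ+-1391/2331·τ²+-127/20979·τ³=38301/16576

  seg 0: a=0 b=-10964/2331 c=0 d=1640/2331
  seg 1: a=-4 b=-6044/2331 c=1640/777 d=-5608/20979
  seg 2: a=0 b=6652/2331 c=-688/2331 d=-19/567
  seg 3: a=5 b=415/2331 c=-1391/2331 d=-127/20979
  seg 4: a=0 b=-8312/2331 c=-506/777 d=506/2331
S(37/4) = 38301/16576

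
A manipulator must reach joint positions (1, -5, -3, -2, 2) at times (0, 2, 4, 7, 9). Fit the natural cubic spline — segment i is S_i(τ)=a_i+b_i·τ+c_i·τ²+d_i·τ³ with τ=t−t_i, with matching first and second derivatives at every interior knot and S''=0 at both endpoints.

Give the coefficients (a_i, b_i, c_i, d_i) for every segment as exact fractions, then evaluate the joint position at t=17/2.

Δ: Δ0=-3, Δ1=1, Δ2=1/3, Δ3=2
row 1: diag=8, rhs=24; c'=1/4, d'=3
row 2: denom=10−2·1/4=19/2; d'=(-4−2·3)/(19/2)=-20/19
row 3: denom=10−3·6/19=172/19; d'=(10−3·-20/19)/(172/19)=125/86
back: M3=125/86
back: M2=-20/19−6/19·125/86=-65/43
back: M1=3−1/4·-65/43=581/172
M: M0=0, M1=581/172, M2=-65/43, M3=125/86, M4=0
seg 0: a=1, c=M0/2=0, d=(M1−M0)/(6·2)=581/2064, b=Δ0−h0·(2M0+M1)/6=-2129/516
seg 1: a=-5, c=M1/2=581/344, d=(M2−M1)/(6·2)=-841/2064, b=Δ1−h1·(2M1+M2)/6=-193/258
seg 2: a=-3, c=M2/2=-65/86, d=(M3−M2)/(6·3)=85/516, b=Δ2−h2·(2M2+M3)/6=577/516
seg 3: a=-2, c=M3/2=125/172, d=(M4−M3)/(6·2)=-125/1032, b=Δ3−h3·(2M3+M4)/6=133/129
t_q=17/2 → seg 3, τ=3/2; S=-2+133/129·τ+125/172·τ²+-125/1032·τ³=2127/2752

  seg 0: a=1 b=-2129/516 c=0 d=581/2064
  seg 1: a=-5 b=-193/258 c=581/344 d=-841/2064
  seg 2: a=-3 b=577/516 c=-65/86 d=85/516
  seg 3: a=-2 b=133/129 c=125/172 d=-125/1032
S(17/2) = 2127/2752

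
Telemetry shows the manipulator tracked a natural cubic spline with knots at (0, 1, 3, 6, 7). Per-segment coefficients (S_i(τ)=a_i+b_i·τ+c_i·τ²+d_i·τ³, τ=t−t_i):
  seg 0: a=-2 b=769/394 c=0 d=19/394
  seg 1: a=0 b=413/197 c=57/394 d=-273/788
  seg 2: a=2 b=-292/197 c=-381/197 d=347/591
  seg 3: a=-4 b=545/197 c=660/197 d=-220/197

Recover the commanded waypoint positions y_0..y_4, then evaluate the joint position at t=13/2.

y_0 = S_0(0) = a_0 = -2
y_1 = S_1(0) = a_1 = 0
y_2 = S_2(0) = a_2 = 2
y_3 = S_3(0) = a_3 = -4
y_4 = S_3(1) = 1
t_q=13/2 is in segment 3 (τ=1/2); S_3(τ)=-378/197

y_0=-2 y_1=0 y_2=2 y_3=-4 y_4=1
S(13/2) = -378/197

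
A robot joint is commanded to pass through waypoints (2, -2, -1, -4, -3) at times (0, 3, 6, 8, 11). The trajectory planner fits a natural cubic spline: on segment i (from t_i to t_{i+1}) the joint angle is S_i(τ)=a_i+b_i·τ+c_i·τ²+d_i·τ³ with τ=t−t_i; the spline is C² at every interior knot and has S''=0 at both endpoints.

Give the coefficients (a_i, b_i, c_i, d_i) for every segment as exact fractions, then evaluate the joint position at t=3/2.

Δ: Δ0=-4/3, Δ1=1/3, Δ2=-3/2, Δ3=1/3
row 1: diag=12, rhs=10; c'=1/4, d'=5/6
row 2: denom=10−3·1/4=37/4; d'=(-11−3·5/6)/(37/4)=-54/37
row 3: denom=10−2·8/37=354/37; d'=(11−2·-54/37)/(354/37)=515/354
back: M3=515/354
back: M2=-54/37−8/37·515/354=-314/177
back: M1=5/6−1/4·-314/177=226/177
M: M0=0, M1=226/177, M2=-314/177, M3=515/354, M4=0
seg 0: a=2, c=M0/2=0, d=(M1−M0)/(6·3)=113/1593, b=Δ0−h0·(2M0+M1)/6=-349/177
seg 1: a=-2, c=M1/2=113/177, d=(M2−M1)/(6·3)=-10/59, b=Δ1−h1·(2M1+M2)/6=-10/177
seg 2: a=-1, c=M2/2=-157/177, d=(M3−M2)/(6·2)=127/472, b=Δ2−h2·(2M2+M3)/6=-142/177
seg 3: a=-4, c=M3/2=515/708, d=(M4−M3)/(6·3)=-515/6372, b=Δ3−h3·(2M3+M4)/6=-397/354
t_q=3/2 → seg 0, τ=3/2; S=2+-349/177·τ+0·τ²+113/1593·τ³=-339/472

  seg 0: a=2 b=-349/177 c=0 d=113/1593
  seg 1: a=-2 b=-10/177 c=113/177 d=-10/59
  seg 2: a=-1 b=-142/177 c=-157/177 d=127/472
  seg 3: a=-4 b=-397/354 c=515/708 d=-515/6372
S(3/2) = -339/472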